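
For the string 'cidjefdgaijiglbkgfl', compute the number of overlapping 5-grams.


String 'cidjefdgaijiglbkgfl' has length L = 19.
Number of overlapping n-grams = L - n + 1
Substituting: 19 - 5 + 1 = 15

15


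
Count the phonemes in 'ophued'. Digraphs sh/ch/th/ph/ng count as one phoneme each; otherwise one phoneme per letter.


Parsing 'ophued' greedily, digraphs first:
  'o' -> vowel phoneme (phonemes so far: 1)
  'ph' -> digraph (1 consonant phoneme) (phonemes so far: 2)
  'u' -> vowel phoneme (phonemes so far: 3)
  'e' -> vowel phoneme (phonemes so far: 4)
  'd' -> consonant phoneme (phonemes so far: 5)
Total phonemes: 5

5


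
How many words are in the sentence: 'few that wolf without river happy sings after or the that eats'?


Counting words by splitting on spaces:
  Word 1: 'few'
  Word 2: 'that'
  Word 3: 'wolf'
  Word 4: 'without'
  Word 5: 'river'
  Word 6: 'happy'
  Word 7: 'sings'
  Word 8: 'after'
  Word 9: 'or'
  Word 10: 'the'
  Word 11: 'that'
  Word 12: 'eats'
Total words: 12

12


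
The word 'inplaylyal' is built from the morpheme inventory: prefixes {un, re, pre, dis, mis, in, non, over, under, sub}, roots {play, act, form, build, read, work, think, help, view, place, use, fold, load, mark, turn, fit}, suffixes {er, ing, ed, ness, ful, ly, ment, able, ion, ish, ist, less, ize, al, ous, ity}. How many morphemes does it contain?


Segmenting 'inplaylyal' against the inventory:
  'in' -> prefix (morpheme 1)
  'play' -> root (morpheme 2)
  'ly' -> suffix (morpheme 3)
  'al' -> suffix (morpheme 4)
Total morphemes: 4

4


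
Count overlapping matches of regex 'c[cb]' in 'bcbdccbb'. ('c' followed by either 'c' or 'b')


Pattern: c[cb] means 'c' followed by either 'c' or 'b'.
Scanning 'bcbdccbb' position-by-position:
  Pos 0: window 'bc' -> no
  Pos 1: window 'cb' -> MATCH
  Pos 2: window 'bd' -> no
  Pos 3: window 'dc' -> no
  Pos 4: window 'cc' -> MATCH
  Pos 5: window 'cb' -> MATCH
  Pos 6: window 'bb' -> no
  Pos 7: window 'b' -> no
Total matches: 3

3


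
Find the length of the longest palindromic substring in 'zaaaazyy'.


Scanning 'zaaaazyy' for palindromic substrings.
Substring at positions 0-5: 'zaaaaz'.
Check: reverse('zaaaaz') = 'zaaaaz' -> palindrome confirmed.
Neighbouring characters ('-' / 'y') break symmetry, so it cannot extend further.
No longer palindromic substring exists; longest length = 6

6


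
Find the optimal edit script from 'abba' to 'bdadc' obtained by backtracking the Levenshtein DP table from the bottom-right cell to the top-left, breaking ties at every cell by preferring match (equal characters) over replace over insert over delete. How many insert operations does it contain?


Edit distance = 4. Backtracking from cell (4, 5) with preference match > replace > insert > delete,
then listing the resulting alignment 'abba' -> 'bdadc' left to right:
  Step 1: delete 'a'
  Step 2: keep 'b'
  Step 3: replace b->d
  Step 4: keep 'a'
  Step 5: insert 'd' [insertion #1]
  Step 6: insert 'c' [insertion #2]
Total insertions: 2

2


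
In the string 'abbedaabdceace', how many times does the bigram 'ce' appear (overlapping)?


Scanning 'abbedaabdceace' for bigram 'ce':
  Position 0: 'ab' -> no
  Position 1: 'bb' -> no
  Position 2: 'be' -> no
  Position 3: 'ed' -> no
  Position 4: 'da' -> no
  Position 5: 'aa' -> no
  Position 6: 'ab' -> no
  Position 7: 'bd' -> no
  Position 8: 'dc' -> no
  Position 9: 'ce' -> MATCH
  Position 10: 'ea' -> no
  Position 11: 'ac' -> no
  Position 12: 'ce' -> MATCH
Total matches: 2

2


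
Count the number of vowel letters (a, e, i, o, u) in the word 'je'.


Scanning each character of 'je':
  Position 1: 'j' -> consonant (running count: 0)
  Position 2: 'e' -> vowel (running count: 1)
Total vowels: 1

1


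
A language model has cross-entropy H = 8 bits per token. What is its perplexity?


Perplexity formula: PP = 2^H
H = 8
PP = 2^8
Steps: 2^1 = 2, 2^2 = 4, 2^3 = 8, 2^4 = 16, 2^5 = 32, 2^6 = 64, 2^7 = 128, 2^8 = 256
PP = 256

256


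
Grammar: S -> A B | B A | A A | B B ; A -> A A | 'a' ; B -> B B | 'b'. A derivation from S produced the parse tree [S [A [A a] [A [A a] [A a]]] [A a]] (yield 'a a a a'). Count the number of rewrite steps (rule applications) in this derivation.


Every bracketed nonterminal node [X ...] in the tree is produced by exactly one rule application.
Reading the tree off as a leftmost derivation:
  Step 1: S  =>  A A   (applied S -> A A)
  Step 2: A A  =>  A A A   (applied A -> A A)
  Step 3: A A A  =>  a A A   (applied A -> a)
  Step 4: a A A  =>  a A A A   (applied A -> A A)
  Step 5: a A A A  =>  a a A A   (applied A -> a)
  Step 6: a a A A  =>  a a a A   (applied A -> a)
  Step 7: a a a A  =>  a a a a   (applied A -> a)
Final yield: a a a a
Total rewrite steps: 7

7


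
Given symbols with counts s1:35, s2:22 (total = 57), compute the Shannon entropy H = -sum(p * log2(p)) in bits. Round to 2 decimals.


Computing entropy H = -sum(p_i * log2(p_i)):
  s1: p = 35/57 = 0.6140, -p*log2(p) = 0.4320
  s2: p = 22/57 = 0.3860, -p*log2(p) = 0.5301
H = sum of terms = 0.9621
Rounded to 2 decimals: 0.96

0.96


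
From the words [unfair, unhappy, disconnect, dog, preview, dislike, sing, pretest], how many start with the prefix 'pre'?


Checking each word for prefix 'pre':
  'unfair' -> no (count: 0)
  'unhappy' -> no (count: 0)
  'disconnect' -> no (count: 0)
  'dog' -> no (count: 0)
  'preview' -> YES, starts with 'pre' (count: 1)
  'dislike' -> no (count: 1)
  'sing' -> no (count: 1)
  'pretest' -> YES, starts with 'pre' (count: 2)
Total with prefix 'pre': 2

2


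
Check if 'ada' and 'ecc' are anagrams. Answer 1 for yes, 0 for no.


Sort characters of 'ada': 'aad'
Sort characters of 'ecc': 'cce'
Sorted forms differ -> they are NOT anagrams
Result: 0

0


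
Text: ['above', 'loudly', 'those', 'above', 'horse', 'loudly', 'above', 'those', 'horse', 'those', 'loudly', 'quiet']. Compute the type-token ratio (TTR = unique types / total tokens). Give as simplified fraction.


Tokens: 12
Unique types: ('above', 'horse', 'loudly', 'quiet', 'those') = 5
TTR = 5/12
Already in lowest terms.

5/12


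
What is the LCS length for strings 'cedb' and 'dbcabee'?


DP table for LCS of 'cedb' and 'dbcabee':
       d  b  c  a  b  e  e
    0  0  0  0  0  0  0  0
  c 0  0  0  1  1  1  1  1
  e 0  0  0  1  1  1  2  2
  d 0  1  1  1  1  1  2  2
  b 0  1  2  2  2  2  2  2
LCS: 'ce'
LCS length = 2

2


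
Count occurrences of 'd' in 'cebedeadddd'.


Scanning 'cebedeadddd' for 'd':
  Position 4: 'd' -> MATCH (count: 1)
  Position 7: 'd' -> MATCH (count: 2)
  Position 8: 'd' -> MATCH (count: 3)
  Position 9: 'd' -> MATCH (count: 4)
  Position 10: 'd' -> MATCH (count: 5)
Total occurrences of 'd': 5

5


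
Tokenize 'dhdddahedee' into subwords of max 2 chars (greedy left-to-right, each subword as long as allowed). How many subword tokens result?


'dhdddahedee' has 11 characters.
Chunking with max size 2:
  Chunk 1: 'dh' (positions 0-1)
  Chunk 2: 'dd' (positions 2-3)
  Chunk 3: 'da' (positions 4-5)
  Chunk 4: 'he' (positions 6-7)
  Chunk 5: 'de' (positions 8-9)
  Chunk 6: 'e' (positions 10-10)
Total chunks: ceil(11 / 2) = 6

6


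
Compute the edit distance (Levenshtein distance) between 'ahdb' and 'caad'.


Building DP table for s1='ahdb' (len 4) and s2='caad' (len 4):
       c  a  a  d
    0  1  2  3  4
  a 1  1  1  2  3
  h 2  2  2  2  3
  d 3  3  3  3  2
  b 4  4  4  4  3
Edit distance = dp[4][4] = 3

3


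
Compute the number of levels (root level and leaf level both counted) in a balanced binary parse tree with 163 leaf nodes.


In a balanced binary tree with n leaves the deepest leaf is ceil(log2(n)) edges below the root,
so counting node levels inclusive of root and leaves gives ceil(log2(n)) + 1 levels.
log2(163) = 7.3487
ceil(7.3487) = 8
levels = 8 + 1 = 9

9


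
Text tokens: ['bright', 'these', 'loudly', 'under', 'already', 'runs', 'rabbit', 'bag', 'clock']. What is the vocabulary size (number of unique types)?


Listing all tokens and tracking unique types:
  Token 1: 'bright' -> NEW (unique so far: 1)
  Token 2: 'these' -> NEW (unique so far: 2)
  Token 3: 'loudly' -> NEW (unique so far: 3)
  Token 4: 'under' -> NEW (unique so far: 4)
  Token 5: 'already' -> NEW (unique so far: 5)
  Token 6: 'runs' -> NEW (unique so far: 6)
  Token 7: 'rabbit' -> NEW (unique so far: 7)
  Token 8: 'bag' -> NEW (unique so far: 8)
  Token 9: 'clock' -> NEW (unique so far: 9)
Unique types: ('already', 'bag', 'bright', 'clock', 'loudly', 'rabbit', 'runs', 'these', 'under')
Vocabulary size: 9

9


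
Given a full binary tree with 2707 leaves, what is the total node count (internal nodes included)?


Leaf nodes (terminals): 2707
Internal nodes = n - 1 = 2707 - 1 = 2706
Total = leaves + internal = 2707 + 2706 = 5413

5413


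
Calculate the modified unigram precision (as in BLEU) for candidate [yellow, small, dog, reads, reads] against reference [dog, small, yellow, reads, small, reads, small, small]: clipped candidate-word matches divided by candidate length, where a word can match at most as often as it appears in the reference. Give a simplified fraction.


Reference word counts: {'dog': 1, 'reads': 2, 'small': 4, 'yellow': 1}
Checking each candidate word (with clipping):
  'yellow' -> in reference (ref count 1, used 1/1) -> match (matches: 1)
  'small' -> in reference (ref count 4, used 1/4) -> match (matches: 2)
  'dog' -> in reference (ref count 1, used 1/1) -> match (matches: 3)
  'reads' -> in reference (ref count 2, used 1/2) -> match (matches: 4)
  'reads' -> in reference (ref count 2, used 2/2) -> match (matches: 5)
Clipped matches: 5, Candidate length: 5
Precision = 5/5 = 1

1


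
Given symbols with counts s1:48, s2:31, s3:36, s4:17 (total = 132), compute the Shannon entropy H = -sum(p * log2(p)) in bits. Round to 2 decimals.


Computing entropy H = -sum(p_i * log2(p_i)):
  s1: p = 48/132 = 0.3636, -p*log2(p) = 0.5307
  s2: p = 31/132 = 0.2348, -p*log2(p) = 0.4909
  s3: p = 36/132 = 0.2727, -p*log2(p) = 0.5112
  s4: p = 17/132 = 0.1288, -p*log2(p) = 0.3808
H = sum of terms = 1.9136
Rounded to 2 decimals: 1.91

1.91


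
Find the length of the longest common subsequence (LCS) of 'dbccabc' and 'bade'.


DP table for LCS of 'dbccabc' and 'bade':
       b  a  d  e
    0  0  0  0  0
  d 0  0  0  1  1
  b 0  1  1  1  1
  c 0  1  1  1  1
  c 0  1  1  1  1
  a 0  1  2  2  2
  b 0  1  2  2  2
  c 0  1  2  2  2
LCS: 'ba'
LCS length = 2

2


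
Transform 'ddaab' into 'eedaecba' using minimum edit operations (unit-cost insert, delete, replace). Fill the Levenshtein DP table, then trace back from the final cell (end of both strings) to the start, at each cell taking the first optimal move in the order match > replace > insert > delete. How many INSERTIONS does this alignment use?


Edit distance = 5. Backtracking from cell (5, 8) with preference match > replace > insert > delete,
then listing the resulting alignment 'ddaab' -> 'eedaecba' left to right:
  Step 1: insert 'e' [insertion #1]
  Step 2: replace d->e
  Step 3: keep 'd'
  Step 4: keep 'a'
  Step 5: insert 'e' [insertion #2]
  Step 6: replace a->c
  Step 7: keep 'b'
  Step 8: insert 'a' [insertion #3]
Total insertions: 3

3


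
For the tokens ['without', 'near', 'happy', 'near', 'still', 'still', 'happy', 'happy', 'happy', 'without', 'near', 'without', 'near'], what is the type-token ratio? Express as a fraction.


Tokens: 13
Unique types: ('happy', 'near', 'still', 'without') = 4
TTR = 4/13
Already in lowest terms.

4/13


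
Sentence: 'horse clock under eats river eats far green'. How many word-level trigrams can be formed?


Word trigrams from [8] words:
  Trigram 1: (horse clock under)
  Trigram 2: (clock under eats)
  Trigram 3: (under eats river)
  Trigram 4: (eats river eats)
  Trigram 5: (river eats far)
  Trigram 6: (eats far green)
Total word trigrams: 8 - 2 = 6

6


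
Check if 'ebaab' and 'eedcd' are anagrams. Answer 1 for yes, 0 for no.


Sort characters of 'ebaab': 'aabbe'
Sort characters of 'eedcd': 'cddee'
Sorted forms differ -> they are NOT anagrams
Result: 0

0


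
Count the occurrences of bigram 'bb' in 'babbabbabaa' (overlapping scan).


Scanning 'babbabbabaa' for bigram 'bb':
  Position 0: 'ba' -> no
  Position 1: 'ab' -> no
  Position 2: 'bb' -> MATCH
  Position 3: 'ba' -> no
  Position 4: 'ab' -> no
  Position 5: 'bb' -> MATCH
  Position 6: 'ba' -> no
  Position 7: 'ab' -> no
  Position 8: 'ba' -> no
  Position 9: 'aa' -> no
Total matches: 2

2


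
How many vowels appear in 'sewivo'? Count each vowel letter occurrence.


Scanning each character of 'sewivo':
  Position 1: 's' -> consonant (running count: 0)
  Position 2: 'e' -> vowel (running count: 1)
  Position 3: 'w' -> consonant (running count: 1)
  Position 4: 'i' -> vowel (running count: 2)
  Position 5: 'v' -> consonant (running count: 2)
  Position 6: 'o' -> vowel (running count: 3)
Total vowels: 3

3


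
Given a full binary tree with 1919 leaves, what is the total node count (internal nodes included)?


Leaf nodes (terminals): 1919
Internal nodes = n - 1 = 1919 - 1 = 1918
Total = leaves + internal = 1919 + 1918 = 3837

3837


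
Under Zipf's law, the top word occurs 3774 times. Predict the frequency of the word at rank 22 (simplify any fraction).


Zipf's law: freq(rank) = f1 / rank
f1 = 3774, rank = 22
freq = 3774 / 22
GCD(3774, 22) = 2
Simplified: 1887/11

1887/11


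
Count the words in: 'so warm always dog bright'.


Counting words by splitting on spaces:
  Word 1: 'so'
  Word 2: 'warm'
  Word 3: 'always'
  Word 4: 'dog'
  Word 5: 'bright'
Total words: 5

5


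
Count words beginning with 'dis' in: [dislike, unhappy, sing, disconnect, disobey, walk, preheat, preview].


Checking each word for prefix 'dis':
  'dislike' -> YES, starts with 'dis' (count: 1)
  'unhappy' -> no (count: 1)
  'sing' -> no (count: 1)
  'disconnect' -> YES, starts with 'dis' (count: 2)
  'disobey' -> YES, starts with 'dis' (count: 3)
  'walk' -> no (count: 3)
  'preheat' -> no (count: 3)
  'preview' -> no (count: 3)
Total with prefix 'dis': 3

3


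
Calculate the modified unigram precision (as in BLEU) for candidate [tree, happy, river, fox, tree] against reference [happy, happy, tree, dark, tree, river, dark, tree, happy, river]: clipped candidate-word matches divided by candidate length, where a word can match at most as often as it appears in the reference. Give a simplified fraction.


Reference word counts: {'dark': 2, 'happy': 3, 'river': 2, 'tree': 3}
Checking each candidate word (with clipping):
  'tree' -> in reference (ref count 3, used 1/3) -> match (matches: 1)
  'happy' -> in reference (ref count 3, used 1/3) -> match (matches: 2)
  'river' -> in reference (ref count 2, used 1/2) -> match (matches: 3)
  'fox' -> not in reference -> no match (matches: 3)
  'tree' -> in reference (ref count 3, used 2/3) -> match (matches: 4)
Clipped matches: 4, Candidate length: 5
Precision = 4/5

4/5


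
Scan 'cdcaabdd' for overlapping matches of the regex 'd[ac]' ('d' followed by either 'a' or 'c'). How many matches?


Pattern: d[ac] means 'd' followed by either 'a' or 'c'.
Scanning 'cdcaabdd' position-by-position:
  Pos 0: window 'cd' -> no
  Pos 1: window 'dc' -> MATCH
  Pos 2: window 'ca' -> no
  Pos 3: window 'aa' -> no
  Pos 4: window 'ab' -> no
  Pos 5: window 'bd' -> no
  Pos 6: window 'dd' -> no
  Pos 7: window 'd' -> no
Total matches: 1

1


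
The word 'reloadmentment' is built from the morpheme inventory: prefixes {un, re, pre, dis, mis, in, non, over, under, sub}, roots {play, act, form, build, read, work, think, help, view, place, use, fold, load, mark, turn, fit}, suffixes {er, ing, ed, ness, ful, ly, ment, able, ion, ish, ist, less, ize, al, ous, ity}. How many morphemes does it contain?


Segmenting 'reloadmentment' against the inventory:
  're' -> prefix (morpheme 1)
  'load' -> root (morpheme 2)
  'ment' -> suffix (morpheme 3)
  'ment' -> suffix (morpheme 4)
Total morphemes: 4

4


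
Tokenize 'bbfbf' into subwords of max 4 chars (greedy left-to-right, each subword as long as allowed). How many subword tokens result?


'bbfbf' has 5 characters.
Chunking with max size 4:
  Chunk 1: 'bbfb' (positions 0-3)
  Chunk 2: 'f' (positions 4-4)
Total chunks: ceil(5 / 4) = 2

2


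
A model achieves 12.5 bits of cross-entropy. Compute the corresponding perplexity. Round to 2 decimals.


Perplexity formula: PP = 2^H
H = 12.5
PP = 2^12.5
Decompose: 2^12.5 = 2^12 * 2^0.5 = 2^12 * sqrt(2)
2^12 = 4096, sqrt(2) ~ 1.4142136
PP ~ 4096 * 1.4142136 = 5792.6189056
Rounded to 2 decimals: 5792.62

5792.62


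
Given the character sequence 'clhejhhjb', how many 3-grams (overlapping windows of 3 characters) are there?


String 'clhejhhjb' has length L = 9.
Number of overlapping n-grams = L - n + 1
Substituting: 9 - 3 + 1 = 7

7


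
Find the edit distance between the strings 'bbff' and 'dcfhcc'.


Building DP table for s1='bbff' (len 4) and s2='dcfhcc' (len 6):
       d  c  f  h  c  c
    0  1  2  3  4  5  6
  b 1  1  2  3  4  5  6
  b 2  2  2  3  4  5  6
  f 3  3  3  2  3  4  5
  f 4  4  4  3  3  4  5
Edit distance = dp[4][6] = 5

5


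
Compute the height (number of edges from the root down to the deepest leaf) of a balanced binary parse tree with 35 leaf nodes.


In a balanced binary tree with n leaves the deepest leaf is ceil(log2(n)) edges below the root.
log2(35) = 5.1293
ceil(5.1293) = 6
height (edges) = 6

6


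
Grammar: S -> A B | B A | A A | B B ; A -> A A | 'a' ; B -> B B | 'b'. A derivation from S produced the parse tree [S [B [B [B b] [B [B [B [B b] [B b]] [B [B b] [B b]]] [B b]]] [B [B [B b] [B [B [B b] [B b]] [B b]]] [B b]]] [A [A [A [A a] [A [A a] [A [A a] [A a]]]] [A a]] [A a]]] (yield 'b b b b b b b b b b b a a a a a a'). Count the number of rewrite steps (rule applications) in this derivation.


Every bracketed nonterminal node [X ...] in the tree is produced by exactly one rule application.
Reading the tree off as a leftmost derivation:
  Step 1: S  =>  B A   (applied S -> B A)
  Step 2: B A  =>  B B A   (applied B -> B B)
  Step 3: B B A  =>  B B B A   (applied B -> B B)
  Step 4: B B B A  =>  b B B A   (applied B -> b)
  Step 5: b B B A  =>  b B B B A   (applied B -> B B)
  Step 6: b B B B A  =>  b B B B B A   (applied B -> B B)
  Step 7: b B B B B A  =>  b B B B B B A   (applied B -> B B)
  Step 8: b B B B B B A  =>  b b B B B B A   (applied B -> b)
  Step 9: b b B B B B A  =>  b b b B B B A   (applied B -> b)
  Step 10: b b b B B B A  =>  b b b B B B B A   (applied B -> B B)
  Step 11: b b b B B B B A  =>  b b b b B B B A   (applied B -> b)
  Step 12: b b b b B B B A  =>  b b b b b B B A   (applied B -> b)
  Step 13: b b b b b B B A  =>  b b b b b b B A   (applied B -> b)
  Step 14: b b b b b b B A  =>  b b b b b b B B A   (applied B -> B B)
  Step 15: b b b b b b B B A  =>  b b b b b b B B B A   (applied B -> B B)
  Step 16: b b b b b b B B B A  =>  b b b b b b b B B A   (applied B -> b)
  Step 17: b b b b b b b B B A  =>  b b b b b b b B B B A   (applied B -> B B)
  Step 18: b b b b b b b B B B A  =>  b b b b b b b B B B B A   (applied B -> B B)
  Step 19: b b b b b b b B B B B A  =>  b b b b b b b b B B B A   (applied B -> b)
  Step 20: b b b b b b b b B B B A  =>  b b b b b b b b b B B A   (applied B -> b)
  Step 21: b b b b b b b b b B B A  =>  b b b b b b b b b b B A   (applied B -> b)
  Step 22: b b b b b b b b b b B A  =>  b b b b b b b b b b b A   (applied B -> b)
  Step 23: b b b b b b b b b b b A  =>  b b b b b b b b b b b A A   (applied A -> A A)
  Step 24: b b b b b b b b b b b A A  =>  b b b b b b b b b b b A A A   (applied A -> A A)
  Step 25: b b b b b b b b b b b A A A  =>  b b b b b b b b b b b A A A A   (applied A -> A A)
  Step 26: b b b b b b b b b b b A A A A  =>  b b b b b b b b b b b a A A A   (applied A -> a)
  Step 27: b b b b b b b b b b b a A A A  =>  b b b b b b b b b b b a A A A A   (applied A -> A A)
  Step 28: b b b b b b b b b b b a A A A A  =>  b b b b b b b b b b b a a A A A   (applied A -> a)
  Step 29: b b b b b b b b b b b a a A A A  =>  b b b b b b b b b b b a a A A A A   (applied A -> A A)
  Step 30: b b b b b b b b b b b a a A A A A  =>  b b b b b b b b b b b a a a A A A   (applied A -> a)
  Step 31: b b b b b b b b b b b a a a A A A  =>  b b b b b b b b b b b a a a a A A   (applied A -> a)
  Step 32: b b b b b b b b b b b a a a a A A  =>  b b b b b b b b b b b a a a a a A   (applied A -> a)
  Step 33: b b b b b b b b b b b a a a a a A  =>  b b b b b b b b b b b a a a a a a   (applied A -> a)
Final yield: b b b b b b b b b b b a a a a a a
Total rewrite steps: 33

33


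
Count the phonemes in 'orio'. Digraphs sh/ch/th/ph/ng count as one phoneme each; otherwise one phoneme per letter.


Parsing 'orio' greedily, digraphs first:
  'o' -> vowel phoneme (phonemes so far: 1)
  'r' -> consonant phoneme (phonemes so far: 2)
  'i' -> vowel phoneme (phonemes so far: 3)
  'o' -> vowel phoneme (phonemes so far: 4)
Total phonemes: 4

4


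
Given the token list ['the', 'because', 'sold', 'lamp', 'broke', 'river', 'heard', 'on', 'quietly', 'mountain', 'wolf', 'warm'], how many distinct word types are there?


Listing all tokens and tracking unique types:
  Token 1: 'the' -> NEW (unique so far: 1)
  Token 2: 'because' -> NEW (unique so far: 2)
  Token 3: 'sold' -> NEW (unique so far: 3)
  Token 4: 'lamp' -> NEW (unique so far: 4)
  Token 5: 'broke' -> NEW (unique so far: 5)
  Token 6: 'river' -> NEW (unique so far: 6)
  Token 7: 'heard' -> NEW (unique so far: 7)
  Token 8: 'on' -> NEW (unique so far: 8)
  Token 9: 'quietly' -> NEW (unique so far: 9)
  Token 10: 'mountain' -> NEW (unique so far: 10)
  Token 11: 'wolf' -> NEW (unique so far: 11)
  Token 12: 'warm' -> NEW (unique so far: 12)
Unique types: ('because', 'broke', 'heard', 'lamp', 'mountain', 'on', 'quietly', 'river', 'sold', 'the', 'warm', 'wolf')
Vocabulary size: 12

12


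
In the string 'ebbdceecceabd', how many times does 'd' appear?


Scanning 'ebbdceecceabd' for 'd':
  Position 3: 'd' -> MATCH (count: 1)
  Position 12: 'd' -> MATCH (count: 2)
Total occurrences of 'd': 2

2


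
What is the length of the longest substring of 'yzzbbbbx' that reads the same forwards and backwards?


Scanning 'yzzbbbbx' for palindromic substrings.
Substring at positions 3-6: 'bbbb'.
Check: reverse('bbbb') = 'bbbb' -> palindrome confirmed.
Neighbouring characters ('z' / 'x') break symmetry, so it cannot extend further.
No longer palindromic substring exists; longest length = 4

4


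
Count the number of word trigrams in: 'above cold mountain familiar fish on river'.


Word trigrams from [7] words:
  Trigram 1: (above cold mountain)
  Trigram 2: (cold mountain familiar)
  Trigram 3: (mountain familiar fish)
  Trigram 4: (familiar fish on)
  Trigram 5: (fish on river)
Total word trigrams: 7 - 2 = 5

5


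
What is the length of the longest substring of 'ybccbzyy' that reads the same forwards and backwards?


Scanning 'ybccbzyy' for palindromic substrings.
Substring at positions 1-4: 'bccb'.
Check: reverse('bccb') = 'bccb' -> palindrome confirmed.
Neighbouring characters ('y' / 'z') break symmetry, so it cannot extend further.
No longer palindromic substring exists; longest length = 4

4


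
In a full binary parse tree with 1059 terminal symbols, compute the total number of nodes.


Leaf nodes (terminals): 1059
Internal nodes = n - 1 = 1059 - 1 = 1058
Total = leaves + internal = 1059 + 1058 = 2117

2117


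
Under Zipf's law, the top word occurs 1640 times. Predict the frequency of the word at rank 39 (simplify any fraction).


Zipf's law: freq(rank) = f1 / rank
f1 = 1640, rank = 39
freq = 1640 / 39
GCD(1640, 39) = 1
Simplified: 1640/39

1640/39


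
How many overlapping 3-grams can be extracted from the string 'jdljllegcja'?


String 'jdljllegcja' has length L = 11.
Number of overlapping n-grams = L - n + 1
Substituting: 11 - 3 + 1 = 9

9


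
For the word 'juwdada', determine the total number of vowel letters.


Scanning each character of 'juwdada':
  Position 1: 'j' -> consonant (running count: 0)
  Position 2: 'u' -> vowel (running count: 1)
  Position 3: 'w' -> consonant (running count: 1)
  Position 4: 'd' -> consonant (running count: 1)
  Position 5: 'a' -> vowel (running count: 2)
  Position 6: 'd' -> consonant (running count: 2)
  Position 7: 'a' -> vowel (running count: 3)
Total vowels: 3

3


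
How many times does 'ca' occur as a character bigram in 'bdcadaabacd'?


Scanning 'bdcadaabacd' for bigram 'ca':
  Position 0: 'bd' -> no
  Position 1: 'dc' -> no
  Position 2: 'ca' -> MATCH
  Position 3: 'ad' -> no
  Position 4: 'da' -> no
  Position 5: 'aa' -> no
  Position 6: 'ab' -> no
  Position 7: 'ba' -> no
  Position 8: 'ac' -> no
  Position 9: 'cd' -> no
Total matches: 1

1


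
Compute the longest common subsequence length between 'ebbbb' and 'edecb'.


DP table for LCS of 'ebbbb' and 'edecb':
       e  d  e  c  b
    0  0  0  0  0  0
  e 0  1  1  1  1  1
  b 0  1  1  1  1  2
  b 0  1  1  1  1  2
  b 0  1  1  1  1  2
  b 0  1  1  1  1  2
LCS: 'eb'
LCS length = 2

2


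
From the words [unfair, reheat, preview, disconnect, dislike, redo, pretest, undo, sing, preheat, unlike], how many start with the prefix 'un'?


Checking each word for prefix 'un':
  'unfair' -> YES, starts with 'un' (count: 1)
  'reheat' -> no (count: 1)
  'preview' -> no (count: 1)
  'disconnect' -> no (count: 1)
  'dislike' -> no (count: 1)
  'redo' -> no (count: 1)
  'pretest' -> no (count: 1)
  'undo' -> YES, starts with 'un' (count: 2)
  'sing' -> no (count: 2)
  'preheat' -> no (count: 2)
  'unlike' -> YES, starts with 'un' (count: 3)
Total with prefix 'un': 3

3


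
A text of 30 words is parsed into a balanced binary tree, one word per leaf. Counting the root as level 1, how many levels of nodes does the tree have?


In a balanced binary tree with n leaves the deepest leaf is ceil(log2(n)) edges below the root,
so counting node levels inclusive of root and leaves gives ceil(log2(n)) + 1 levels.
log2(30) = 4.9069
ceil(4.9069) = 5
levels = 5 + 1 = 6

6


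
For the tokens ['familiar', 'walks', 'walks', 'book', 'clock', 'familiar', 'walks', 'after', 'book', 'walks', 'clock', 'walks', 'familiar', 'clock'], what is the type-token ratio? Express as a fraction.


Tokens: 14
Unique types: ('after', 'book', 'clock', 'familiar', 'walks') = 5
TTR = 5/14
Already in lowest terms.

5/14


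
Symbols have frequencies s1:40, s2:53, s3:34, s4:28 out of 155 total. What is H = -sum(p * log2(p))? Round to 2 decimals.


Computing entropy H = -sum(p_i * log2(p_i)):
  s1: p = 40/155 = 0.2581, -p*log2(p) = 0.5043
  s2: p = 53/155 = 0.3419, -p*log2(p) = 0.5294
  s3: p = 34/155 = 0.2194, -p*log2(p) = 0.4801
  s4: p = 28/155 = 0.1806, -p*log2(p) = 0.4460
H = sum of terms = 1.9598
Rounded to 2 decimals: 1.96

1.96


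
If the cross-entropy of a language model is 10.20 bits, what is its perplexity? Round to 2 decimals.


Perplexity formula: PP = 2^H
H = 10.20
PP = 2^10.20
Decompose: 2^10.20 = 2^10 * 2^0.20
2^10 = 1024, 2^0.20 ~ 1.1486984
PP ~ 1024 * 1.1486984 = 1176.2671616
Rounded to 2 decimals: 1176.27

1176.27


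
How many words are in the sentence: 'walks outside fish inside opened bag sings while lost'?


Counting words by splitting on spaces:
  Word 1: 'walks'
  Word 2: 'outside'
  Word 3: 'fish'
  Word 4: 'inside'
  Word 5: 'opened'
  Word 6: 'bag'
  Word 7: 'sings'
  Word 8: 'while'
  Word 9: 'lost'
Total words: 9

9


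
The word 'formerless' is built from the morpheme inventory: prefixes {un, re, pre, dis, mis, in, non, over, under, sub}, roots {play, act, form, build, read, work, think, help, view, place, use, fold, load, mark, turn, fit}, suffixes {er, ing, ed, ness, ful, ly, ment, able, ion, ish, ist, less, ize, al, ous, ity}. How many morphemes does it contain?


Segmenting 'formerless' against the inventory:
  'form' -> root (morpheme 1)
  'er' -> suffix (morpheme 2)
  'less' -> suffix (morpheme 3)
Total morphemes: 3

3


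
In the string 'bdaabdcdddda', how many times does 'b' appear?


Scanning 'bdaabdcdddda' for 'b':
  Position 0: 'b' -> MATCH (count: 1)
  Position 4: 'b' -> MATCH (count: 2)
Total occurrences of 'b': 2

2


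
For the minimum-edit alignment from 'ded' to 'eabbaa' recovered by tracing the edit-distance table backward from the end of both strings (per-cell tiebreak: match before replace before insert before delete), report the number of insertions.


Edit distance = 6. Backtracking from cell (3, 6) with preference match > replace > insert > delete,
then listing the resulting alignment 'ded' -> 'eabbaa' left to right:
  Step 1: insert 'e' [insertion #1]
  Step 2: insert 'a' [insertion #2]
  Step 3: insert 'b' [insertion #3]
  Step 4: replace d->b
  Step 5: replace e->a
  Step 6: replace d->a
Total insertions: 3

3


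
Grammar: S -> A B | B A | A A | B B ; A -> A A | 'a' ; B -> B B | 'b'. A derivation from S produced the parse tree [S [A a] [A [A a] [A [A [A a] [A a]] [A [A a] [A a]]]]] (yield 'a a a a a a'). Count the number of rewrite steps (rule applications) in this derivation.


Every bracketed nonterminal node [X ...] in the tree is produced by exactly one rule application.
Reading the tree off as a leftmost derivation:
  Step 1: S  =>  A A   (applied S -> A A)
  Step 2: A A  =>  a A   (applied A -> a)
  Step 3: a A  =>  a A A   (applied A -> A A)
  Step 4: a A A  =>  a a A   (applied A -> a)
  Step 5: a a A  =>  a a A A   (applied A -> A A)
  Step 6: a a A A  =>  a a A A A   (applied A -> A A)
  Step 7: a a A A A  =>  a a a A A   (applied A -> a)
  Step 8: a a a A A  =>  a a a a A   (applied A -> a)
  Step 9: a a a a A  =>  a a a a A A   (applied A -> A A)
  Step 10: a a a a A A  =>  a a a a a A   (applied A -> a)
  Step 11: a a a a a A  =>  a a a a a a   (applied A -> a)
Final yield: a a a a a a
Total rewrite steps: 11

11


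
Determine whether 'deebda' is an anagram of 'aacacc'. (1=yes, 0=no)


Sort characters of 'deebda': 'abddee'
Sort characters of 'aacacc': 'aaaccc'
Sorted forms differ -> they are NOT anagrams
Result: 0

0


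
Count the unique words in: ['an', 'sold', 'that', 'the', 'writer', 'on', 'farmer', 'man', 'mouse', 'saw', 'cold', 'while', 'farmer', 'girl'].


Listing all tokens and tracking unique types:
  Token 1: 'an' -> NEW (unique so far: 1)
  Token 2: 'sold' -> NEW (unique so far: 2)
  Token 3: 'that' -> NEW (unique so far: 3)
  Token 4: 'the' -> NEW (unique so far: 4)
  Token 5: 'writer' -> NEW (unique so far: 5)
  Token 6: 'on' -> NEW (unique so far: 6)
  Token 7: 'farmer' -> NEW (unique so far: 7)
  Token 8: 'man' -> NEW (unique so far: 8)
  Token 9: 'mouse' -> NEW (unique so far: 9)
  Token 10: 'saw' -> NEW (unique so far: 10)
  Token 11: 'cold' -> NEW (unique so far: 11)
  Token 12: 'while' -> NEW (unique so far: 12)
  Token 13: 'farmer' -> duplicate (unique so far: 12)
  Token 14: 'girl' -> NEW (unique so far: 13)
Unique types: ('an', 'cold', 'farmer', 'girl', 'man', 'mouse', 'on', 'saw', 'sold', 'that', 'the', 'while', 'writer')
Vocabulary size: 13

13


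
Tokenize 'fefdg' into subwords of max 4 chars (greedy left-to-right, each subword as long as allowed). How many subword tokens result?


'fefdg' has 5 characters.
Chunking with max size 4:
  Chunk 1: 'fefd' (positions 0-3)
  Chunk 2: 'g' (positions 4-4)
Total chunks: ceil(5 / 4) = 2

2


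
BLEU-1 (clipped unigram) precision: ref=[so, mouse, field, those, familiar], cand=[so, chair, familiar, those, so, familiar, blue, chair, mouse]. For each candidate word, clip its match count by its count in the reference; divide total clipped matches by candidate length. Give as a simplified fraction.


Reference word counts: {'familiar': 1, 'field': 1, 'mouse': 1, 'so': 1, 'those': 1}
Checking each candidate word (with clipping):
  'so' -> in reference (ref count 1, used 1/1) -> match (matches: 1)
  'chair' -> not in reference -> no match (matches: 1)
  'familiar' -> in reference (ref count 1, used 1/1) -> match (matches: 2)
  'those' -> in reference (ref count 1, used 1/1) -> match (matches: 3)
  'so' -> ref count 1 already used up (1/1) -> clipped, no match (matches: 3)
  'familiar' -> ref count 1 already used up (1/1) -> clipped, no match (matches: 3)
  'blue' -> not in reference -> no match (matches: 3)
  'chair' -> not in reference -> no match (matches: 3)
  'mouse' -> in reference (ref count 1, used 1/1) -> match (matches: 4)
Clipped matches: 4, Candidate length: 9
Precision = 4/9

4/9


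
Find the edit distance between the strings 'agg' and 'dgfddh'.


Building DP table for s1='agg' (len 3) and s2='dgfddh' (len 6):
       d  g  f  d  d  h
    0  1  2  3  4  5  6
  a 1  1  2  3  4  5  6
  g 2  2  1  2  3  4  5
  g 3  3  2  2  3  4  5
Edit distance = dp[3][6] = 5

5


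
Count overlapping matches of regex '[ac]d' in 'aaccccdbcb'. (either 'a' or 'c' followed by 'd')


Pattern: [ac]d means either 'a' or 'c' followed by 'd'.
Scanning 'aaccccdbcb' position-by-position:
  Pos 0: window 'aa' -> no
  Pos 1: window 'ac' -> no
  Pos 2: window 'cc' -> no
  Pos 3: window 'cc' -> no
  Pos 4: window 'cc' -> no
  Pos 5: window 'cd' -> MATCH
  Pos 6: window 'db' -> no
  Pos 7: window 'bc' -> no
  Pos 8: window 'cb' -> no
  Pos 9: window 'b' -> no
Total matches: 1

1


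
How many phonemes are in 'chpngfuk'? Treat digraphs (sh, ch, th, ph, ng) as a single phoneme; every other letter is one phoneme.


Parsing 'chpngfuk' greedily, digraphs first:
  'ch' -> digraph (1 consonant phoneme) (phonemes so far: 1)
  'p' -> consonant phoneme (phonemes so far: 2)
  'ng' -> digraph (1 consonant phoneme) (phonemes so far: 3)
  'f' -> consonant phoneme (phonemes so far: 4)
  'u' -> vowel phoneme (phonemes so far: 5)
  'k' -> consonant phoneme (phonemes so far: 6)
Total phonemes: 6

6


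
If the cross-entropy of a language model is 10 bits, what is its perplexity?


Perplexity formula: PP = 2^H
H = 10
PP = 2^10
PP = 2^10 = 1024

1024


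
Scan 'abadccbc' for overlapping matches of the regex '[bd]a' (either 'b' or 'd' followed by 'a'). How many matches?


Pattern: [bd]a means either 'b' or 'd' followed by 'a'.
Scanning 'abadccbc' position-by-position:
  Pos 0: window 'ab' -> no
  Pos 1: window 'ba' -> MATCH
  Pos 2: window 'ad' -> no
  Pos 3: window 'dc' -> no
  Pos 4: window 'cc' -> no
  Pos 5: window 'cb' -> no
  Pos 6: window 'bc' -> no
  Pos 7: window 'c' -> no
Total matches: 1

1


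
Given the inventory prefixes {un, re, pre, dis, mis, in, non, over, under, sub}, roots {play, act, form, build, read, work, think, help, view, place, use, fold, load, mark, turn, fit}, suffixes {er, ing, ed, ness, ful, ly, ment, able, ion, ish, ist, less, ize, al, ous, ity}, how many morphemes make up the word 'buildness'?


Segmenting 'buildness' against the inventory:
  'build' -> root (morpheme 1)
  'ness' -> suffix (morpheme 2)
Total morphemes: 2

2


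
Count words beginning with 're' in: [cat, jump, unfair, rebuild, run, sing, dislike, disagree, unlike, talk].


Checking each word for prefix 're':
  'cat' -> no (count: 0)
  'jump' -> no (count: 0)
  'unfair' -> no (count: 0)
  'rebuild' -> YES, starts with 're' (count: 1)
  'run' -> no (count: 1)
  'sing' -> no (count: 1)
  'dislike' -> no (count: 1)
  'disagree' -> no (count: 1)
  'unlike' -> no (count: 1)
  'talk' -> no (count: 1)
Total with prefix 're': 1

1


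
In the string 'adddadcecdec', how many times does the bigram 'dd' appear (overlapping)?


Scanning 'adddadcecdec' for bigram 'dd':
  Position 0: 'ad' -> no
  Position 1: 'dd' -> MATCH
  Position 2: 'dd' -> MATCH
  Position 3: 'da' -> no
  Position 4: 'ad' -> no
  Position 5: 'dc' -> no
  Position 6: 'ce' -> no
  Position 7: 'ec' -> no
  Position 8: 'cd' -> no
  Position 9: 'de' -> no
  Position 10: 'ec' -> no
Total matches: 2

2


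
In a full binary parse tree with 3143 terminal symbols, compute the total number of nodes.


Leaf nodes (terminals): 3143
Internal nodes = n - 1 = 3143 - 1 = 3142
Total = leaves + internal = 3143 + 3142 = 6285

6285


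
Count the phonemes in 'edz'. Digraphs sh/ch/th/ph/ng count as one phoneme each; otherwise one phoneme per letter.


Parsing 'edz' greedily, digraphs first:
  'e' -> vowel phoneme (phonemes so far: 1)
  'd' -> consonant phoneme (phonemes so far: 2)
  'z' -> consonant phoneme (phonemes so far: 3)
Total phonemes: 3

3


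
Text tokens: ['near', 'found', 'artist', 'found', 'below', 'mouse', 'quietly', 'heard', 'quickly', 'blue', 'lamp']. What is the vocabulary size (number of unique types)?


Listing all tokens and tracking unique types:
  Token 1: 'near' -> NEW (unique so far: 1)
  Token 2: 'found' -> NEW (unique so far: 2)
  Token 3: 'artist' -> NEW (unique so far: 3)
  Token 4: 'found' -> duplicate (unique so far: 3)
  Token 5: 'below' -> NEW (unique so far: 4)
  Token 6: 'mouse' -> NEW (unique so far: 5)
  Token 7: 'quietly' -> NEW (unique so far: 6)
  Token 8: 'heard' -> NEW (unique so far: 7)
  Token 9: 'quickly' -> NEW (unique so far: 8)
  Token 10: 'blue' -> NEW (unique so far: 9)
  Token 11: 'lamp' -> NEW (unique so far: 10)
Unique types: ('artist', 'below', 'blue', 'found', 'heard', 'lamp', 'mouse', 'near', 'quickly', 'quietly')
Vocabulary size: 10

10


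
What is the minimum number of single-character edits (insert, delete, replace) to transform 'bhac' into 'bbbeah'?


Building DP table for s1='bhac' (len 4) and s2='bbbeah' (len 6):
       b  b  b  e  a  h
    0  1  2  3  4  5  6
  b 1  0  1  2  3  4  5
  h 2  1  1  2  3  4  4
  a 3  2  2  2  3  3  4
  c 4  3  3  3  3  4  4
Edit distance = dp[4][6] = 4

4


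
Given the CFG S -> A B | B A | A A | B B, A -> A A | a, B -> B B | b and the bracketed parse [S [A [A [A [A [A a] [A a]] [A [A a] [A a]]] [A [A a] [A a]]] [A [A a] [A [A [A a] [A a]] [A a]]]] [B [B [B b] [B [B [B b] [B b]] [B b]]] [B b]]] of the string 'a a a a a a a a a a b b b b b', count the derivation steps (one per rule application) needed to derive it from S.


Every bracketed nonterminal node [X ...] in the tree is produced by exactly one rule application.
Reading the tree off as a leftmost derivation:
  Step 1: S  =>  A B   (applied S -> A B)
  Step 2: A B  =>  A A B   (applied A -> A A)
  Step 3: A A B  =>  A A A B   (applied A -> A A)
  Step 4: A A A B  =>  A A A A B   (applied A -> A A)
  Step 5: A A A A B  =>  A A A A A B   (applied A -> A A)
  Step 6: A A A A A B  =>  a A A A A B   (applied A -> a)
  Step 7: a A A A A B  =>  a a A A A B   (applied A -> a)
  Step 8: a a A A A B  =>  a a A A A A B   (applied A -> A A)
  Step 9: a a A A A A B  =>  a a a A A A B   (applied A -> a)
  Step 10: a a a A A A B  =>  a a a a A A B   (applied A -> a)
  Step 11: a a a a A A B  =>  a a a a A A A B   (applied A -> A A)
  Step 12: a a a a A A A B  =>  a a a a a A A B   (applied A -> a)
  Step 13: a a a a a A A B  =>  a a a a a a A B   (applied A -> a)
  Step 14: a a a a a a A B  =>  a a a a a a A A B   (applied A -> A A)
  Step 15: a a a a a a A A B  =>  a a a a a a a A B   (applied A -> a)
  Step 16: a a a a a a a A B  =>  a a a a a a a A A B   (applied A -> A A)
  Step 17: a a a a a a a A A B  =>  a a a a a a a A A A B   (applied A -> A A)
  Step 18: a a a a a a a A A A B  =>  a a a a a a a a A A B   (applied A -> a)
  Step 19: a a a a a a a a A A B  =>  a a a a a a a a a A B   (applied A -> a)
  Step 20: a a a a a a a a a A B  =>  a a a a a a a a a a B   (applied A -> a)
  Step 21: a a a a a a a a a a B  =>  a a a a a a a a a a B B   (applied B -> B B)
  Step 22: a a a a a a a a a a B B  =>  a a a a a a a a a a B B B   (applied B -> B B)
  Step 23: a a a a a a a a a a B B B  =>  a a a a a a a a a a b B B   (applied B -> b)
  Step 24: a a a a a a a a a a b B B  =>  a a a a a a a a a a b B B B   (applied B -> B B)
  Step 25: a a a a a a a a a a b B B B  =>  a a a a a a a a a a b B B B B   (applied B -> B B)
  Step 26: a a a a a a a a a a b B B B B  =>  a a a a a a a a a a b b B B B   (applied B -> b)
  Step 27: a a a a a a a a a a b b B B B  =>  a a a a a a a a a a b b b B B   (applied B -> b)
  Step 28: a a a a a a a a a a b b b B B  =>  a a a a a a a a a a b b b b B   (applied B -> b)
  Step 29: a a a a a a a a a a b b b b B  =>  a a a a a a a a a a b b b b b   (applied B -> b)
Final yield: a a a a a a a a a a b b b b b
Total rewrite steps: 29

29
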